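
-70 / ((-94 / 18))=630 / 47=13.40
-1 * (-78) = 78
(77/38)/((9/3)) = 77/114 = 0.68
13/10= 1.30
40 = 40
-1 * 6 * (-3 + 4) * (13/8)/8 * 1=-39/32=-1.22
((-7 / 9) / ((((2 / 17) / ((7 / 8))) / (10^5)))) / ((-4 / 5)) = 13015625 / 18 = 723090.28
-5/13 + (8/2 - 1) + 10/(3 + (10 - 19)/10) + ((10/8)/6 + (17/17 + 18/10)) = 113411/10920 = 10.39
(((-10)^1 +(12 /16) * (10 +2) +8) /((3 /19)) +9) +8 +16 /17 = 3176 /51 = 62.27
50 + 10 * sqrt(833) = 50 + 70 * sqrt(17) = 338.62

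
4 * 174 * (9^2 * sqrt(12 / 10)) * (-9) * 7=-3551688 * sqrt(30) / 5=-3890679.27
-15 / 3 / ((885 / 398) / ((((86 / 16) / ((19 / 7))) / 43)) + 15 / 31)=-43183 / 421191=-0.10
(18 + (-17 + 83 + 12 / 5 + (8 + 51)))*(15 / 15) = 727 / 5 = 145.40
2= 2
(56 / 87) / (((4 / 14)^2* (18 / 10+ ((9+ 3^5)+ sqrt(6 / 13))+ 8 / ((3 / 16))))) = 198291730 / 7455440843-51450* sqrt(78) / 7455440843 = 0.03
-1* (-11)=11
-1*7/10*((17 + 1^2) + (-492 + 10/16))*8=26509/10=2650.90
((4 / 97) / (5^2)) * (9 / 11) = 36 / 26675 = 0.00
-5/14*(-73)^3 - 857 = 138077.64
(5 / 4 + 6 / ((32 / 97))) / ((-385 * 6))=-0.01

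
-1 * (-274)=274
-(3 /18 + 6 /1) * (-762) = 4699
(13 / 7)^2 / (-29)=-169 / 1421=-0.12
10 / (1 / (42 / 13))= 420 / 13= 32.31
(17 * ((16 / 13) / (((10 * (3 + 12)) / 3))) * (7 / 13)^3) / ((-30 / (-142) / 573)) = 632593528 / 3570125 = 177.19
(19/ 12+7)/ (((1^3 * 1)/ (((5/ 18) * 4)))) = 515/ 54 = 9.54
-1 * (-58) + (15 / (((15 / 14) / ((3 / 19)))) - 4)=1068 / 19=56.21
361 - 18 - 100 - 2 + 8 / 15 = 3623 / 15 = 241.53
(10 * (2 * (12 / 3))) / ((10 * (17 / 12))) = 96 / 17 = 5.65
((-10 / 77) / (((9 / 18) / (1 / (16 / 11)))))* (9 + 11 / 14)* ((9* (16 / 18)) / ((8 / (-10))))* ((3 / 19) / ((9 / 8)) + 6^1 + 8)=247.10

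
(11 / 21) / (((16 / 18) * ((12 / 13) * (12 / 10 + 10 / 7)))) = 715 / 2944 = 0.24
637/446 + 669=299011/446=670.43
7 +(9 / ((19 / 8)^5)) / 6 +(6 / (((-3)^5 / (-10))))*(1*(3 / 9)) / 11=46511193665 / 6618612627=7.03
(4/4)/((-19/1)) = -1/19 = -0.05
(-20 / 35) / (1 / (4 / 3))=-16 / 21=-0.76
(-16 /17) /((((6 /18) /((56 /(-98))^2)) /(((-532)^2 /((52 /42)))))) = -46577664 /221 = -210758.66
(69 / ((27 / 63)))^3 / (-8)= -4173281 / 8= -521660.12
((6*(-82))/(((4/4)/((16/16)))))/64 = -123/16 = -7.69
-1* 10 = -10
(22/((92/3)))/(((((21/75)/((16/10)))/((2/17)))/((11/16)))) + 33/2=46068/2737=16.83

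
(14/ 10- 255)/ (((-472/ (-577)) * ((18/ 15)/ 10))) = -914545/ 354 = -2583.46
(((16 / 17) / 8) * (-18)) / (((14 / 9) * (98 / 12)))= -972 / 5831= -0.17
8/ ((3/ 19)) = 50.67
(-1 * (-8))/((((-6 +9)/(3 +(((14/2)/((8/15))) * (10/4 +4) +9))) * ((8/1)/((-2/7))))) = -519/56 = -9.27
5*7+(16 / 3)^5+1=1057324 / 243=4351.13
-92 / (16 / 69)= -1587 / 4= -396.75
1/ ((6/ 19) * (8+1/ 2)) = 19/ 51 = 0.37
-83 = -83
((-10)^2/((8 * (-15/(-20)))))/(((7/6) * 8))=25/14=1.79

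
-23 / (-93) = 23 / 93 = 0.25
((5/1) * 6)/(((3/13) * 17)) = 130/17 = 7.65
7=7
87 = 87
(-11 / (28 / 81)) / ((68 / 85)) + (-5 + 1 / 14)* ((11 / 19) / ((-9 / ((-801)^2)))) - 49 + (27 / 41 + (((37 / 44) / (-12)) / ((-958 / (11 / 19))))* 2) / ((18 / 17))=458858903245993 / 2256756768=203326.70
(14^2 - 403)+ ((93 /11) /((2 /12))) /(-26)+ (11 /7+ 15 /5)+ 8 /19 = -3879088 /19019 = -203.96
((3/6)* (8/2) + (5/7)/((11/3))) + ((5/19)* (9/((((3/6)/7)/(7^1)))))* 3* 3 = 2091.14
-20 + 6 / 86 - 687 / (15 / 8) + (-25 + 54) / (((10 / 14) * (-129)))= -249386 / 645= -386.64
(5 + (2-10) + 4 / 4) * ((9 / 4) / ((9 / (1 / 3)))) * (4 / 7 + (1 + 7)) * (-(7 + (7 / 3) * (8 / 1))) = 110 / 3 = 36.67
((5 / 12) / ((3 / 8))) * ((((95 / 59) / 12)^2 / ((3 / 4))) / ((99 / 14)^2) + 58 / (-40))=-26704986523 / 16580998566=-1.61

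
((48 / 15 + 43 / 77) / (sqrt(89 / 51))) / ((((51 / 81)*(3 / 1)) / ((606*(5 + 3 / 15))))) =205190388*sqrt(4539) / 2912525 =4746.43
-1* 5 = -5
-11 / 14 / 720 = -11 / 10080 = -0.00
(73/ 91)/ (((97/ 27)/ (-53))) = -104463/ 8827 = -11.83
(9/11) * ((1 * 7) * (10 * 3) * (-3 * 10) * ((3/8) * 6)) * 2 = -255150/11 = -23195.45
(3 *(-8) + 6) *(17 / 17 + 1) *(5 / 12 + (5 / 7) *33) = -6045 / 7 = -863.57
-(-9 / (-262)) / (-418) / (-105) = -3 / 3833060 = -0.00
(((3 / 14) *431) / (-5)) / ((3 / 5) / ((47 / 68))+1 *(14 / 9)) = -546939 / 71764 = -7.62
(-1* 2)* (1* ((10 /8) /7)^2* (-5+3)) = 25 /196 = 0.13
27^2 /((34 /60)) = 21870 /17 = 1286.47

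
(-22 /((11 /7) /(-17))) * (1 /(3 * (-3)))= -238 /9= -26.44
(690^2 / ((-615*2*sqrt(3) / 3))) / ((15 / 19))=-20102*sqrt(3) / 41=-849.21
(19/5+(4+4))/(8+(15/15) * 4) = 59/60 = 0.98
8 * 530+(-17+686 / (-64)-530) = 117833 / 32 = 3682.28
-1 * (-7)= 7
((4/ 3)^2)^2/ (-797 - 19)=-16/ 4131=-0.00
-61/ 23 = -2.65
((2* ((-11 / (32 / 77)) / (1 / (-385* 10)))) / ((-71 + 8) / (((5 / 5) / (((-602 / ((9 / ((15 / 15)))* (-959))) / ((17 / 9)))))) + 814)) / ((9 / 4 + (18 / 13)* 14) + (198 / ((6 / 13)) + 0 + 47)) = 49365891575 / 97835140552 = 0.50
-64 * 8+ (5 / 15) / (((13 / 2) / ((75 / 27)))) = -179662 / 351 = -511.86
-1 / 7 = -0.14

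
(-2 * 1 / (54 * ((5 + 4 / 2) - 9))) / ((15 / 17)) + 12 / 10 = 989 / 810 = 1.22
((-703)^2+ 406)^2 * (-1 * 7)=-1712507987575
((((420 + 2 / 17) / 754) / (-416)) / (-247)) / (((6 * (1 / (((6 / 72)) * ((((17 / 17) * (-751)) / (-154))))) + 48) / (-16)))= -2681821 / 1940051675328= -0.00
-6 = -6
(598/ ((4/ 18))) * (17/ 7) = 45747/ 7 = 6535.29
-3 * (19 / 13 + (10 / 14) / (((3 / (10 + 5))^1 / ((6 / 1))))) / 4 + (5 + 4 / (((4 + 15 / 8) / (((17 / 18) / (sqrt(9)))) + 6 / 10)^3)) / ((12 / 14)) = -11.33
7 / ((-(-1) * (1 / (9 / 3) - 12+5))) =-21 / 20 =-1.05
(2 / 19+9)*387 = 66951 / 19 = 3523.74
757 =757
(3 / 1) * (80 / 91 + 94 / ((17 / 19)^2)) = 9333342 / 26299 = 354.89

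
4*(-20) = -80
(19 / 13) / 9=19 / 117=0.16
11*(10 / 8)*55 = 3025 / 4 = 756.25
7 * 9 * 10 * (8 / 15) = 336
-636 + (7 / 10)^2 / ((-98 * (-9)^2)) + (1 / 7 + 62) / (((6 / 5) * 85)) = -1224906419 / 1927800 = -635.39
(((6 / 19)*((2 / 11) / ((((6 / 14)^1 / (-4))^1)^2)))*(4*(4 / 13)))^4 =6338465731314712576 / 4414114278317601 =1435.95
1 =1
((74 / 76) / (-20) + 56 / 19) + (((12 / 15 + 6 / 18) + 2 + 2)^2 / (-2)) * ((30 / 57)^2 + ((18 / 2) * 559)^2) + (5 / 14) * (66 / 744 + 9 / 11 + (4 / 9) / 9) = -333485973.23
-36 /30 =-6 /5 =-1.20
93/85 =1.09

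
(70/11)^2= 4900/121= 40.50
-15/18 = -0.83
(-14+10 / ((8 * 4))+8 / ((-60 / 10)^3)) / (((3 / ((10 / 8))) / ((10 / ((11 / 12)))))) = -13475 / 216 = -62.38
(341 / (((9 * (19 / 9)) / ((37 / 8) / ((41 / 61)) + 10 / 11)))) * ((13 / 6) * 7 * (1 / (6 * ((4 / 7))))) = 61669881 / 99712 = 618.48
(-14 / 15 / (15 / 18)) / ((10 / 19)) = -266 / 125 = -2.13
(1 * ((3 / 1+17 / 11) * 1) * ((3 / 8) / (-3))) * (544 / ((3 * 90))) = -340 / 297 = -1.14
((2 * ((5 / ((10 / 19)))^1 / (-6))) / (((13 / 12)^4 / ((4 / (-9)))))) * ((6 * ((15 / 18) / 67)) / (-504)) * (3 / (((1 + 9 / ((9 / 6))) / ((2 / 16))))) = -760 / 93765763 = -0.00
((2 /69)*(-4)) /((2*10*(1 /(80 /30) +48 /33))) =-176 /55545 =-0.00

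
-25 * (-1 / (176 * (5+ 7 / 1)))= 25 / 2112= 0.01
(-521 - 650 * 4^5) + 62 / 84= -27977051 / 42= -666120.26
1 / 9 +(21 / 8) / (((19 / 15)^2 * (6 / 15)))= 218401 / 51984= 4.20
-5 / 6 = -0.83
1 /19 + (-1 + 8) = 134 /19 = 7.05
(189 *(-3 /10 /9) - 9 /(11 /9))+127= 12467 /110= 113.34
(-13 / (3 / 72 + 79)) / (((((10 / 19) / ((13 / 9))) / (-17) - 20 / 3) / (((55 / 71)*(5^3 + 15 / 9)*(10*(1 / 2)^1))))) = 547616784 / 45389519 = 12.06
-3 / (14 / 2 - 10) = 1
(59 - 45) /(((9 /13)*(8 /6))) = 91 /6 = 15.17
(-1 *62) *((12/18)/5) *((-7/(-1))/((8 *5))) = -217/150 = -1.45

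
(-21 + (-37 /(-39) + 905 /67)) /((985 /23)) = -393277 /2573805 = -0.15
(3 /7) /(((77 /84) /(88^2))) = 25344 /7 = 3620.57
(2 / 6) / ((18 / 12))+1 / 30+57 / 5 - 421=-36841 / 90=-409.34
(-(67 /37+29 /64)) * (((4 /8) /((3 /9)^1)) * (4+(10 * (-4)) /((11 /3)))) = 305577 /13024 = 23.46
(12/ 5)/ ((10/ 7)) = 42/ 25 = 1.68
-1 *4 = -4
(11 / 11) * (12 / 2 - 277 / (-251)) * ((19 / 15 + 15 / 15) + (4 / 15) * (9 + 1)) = 131942 / 3765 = 35.04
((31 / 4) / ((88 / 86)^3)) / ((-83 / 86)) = -105982831 / 14140544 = -7.49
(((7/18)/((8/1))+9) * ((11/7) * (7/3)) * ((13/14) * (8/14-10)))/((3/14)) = -1355.57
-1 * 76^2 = -5776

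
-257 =-257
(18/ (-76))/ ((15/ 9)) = -27/ 190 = -0.14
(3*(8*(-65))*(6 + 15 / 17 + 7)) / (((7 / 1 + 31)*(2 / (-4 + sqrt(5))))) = 368160 / 323 - 92040*sqrt(5) / 323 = 502.64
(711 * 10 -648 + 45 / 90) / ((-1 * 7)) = -12925 / 14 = -923.21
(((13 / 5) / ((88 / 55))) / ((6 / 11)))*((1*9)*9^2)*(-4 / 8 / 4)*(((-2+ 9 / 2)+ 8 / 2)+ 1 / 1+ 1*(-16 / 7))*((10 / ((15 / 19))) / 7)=-16065621 / 6272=-2561.48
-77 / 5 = -15.40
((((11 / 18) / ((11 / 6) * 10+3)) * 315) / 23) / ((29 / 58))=1155 / 1472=0.78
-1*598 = -598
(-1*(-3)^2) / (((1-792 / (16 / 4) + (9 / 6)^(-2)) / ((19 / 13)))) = 1539 / 22997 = 0.07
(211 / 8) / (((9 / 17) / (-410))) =-735335 / 36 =-20425.97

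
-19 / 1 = -19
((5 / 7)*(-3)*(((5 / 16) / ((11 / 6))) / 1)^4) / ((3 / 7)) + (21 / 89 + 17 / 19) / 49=93688068457 / 4969015783424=0.02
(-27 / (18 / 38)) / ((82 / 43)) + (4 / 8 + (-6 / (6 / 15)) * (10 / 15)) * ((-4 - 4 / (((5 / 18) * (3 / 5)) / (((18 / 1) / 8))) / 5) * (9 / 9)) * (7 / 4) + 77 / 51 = 9102941 / 41820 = 217.67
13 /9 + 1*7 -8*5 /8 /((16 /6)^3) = 37697 /4608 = 8.18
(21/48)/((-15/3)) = -7/80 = -0.09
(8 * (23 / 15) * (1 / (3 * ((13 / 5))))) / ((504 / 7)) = 0.02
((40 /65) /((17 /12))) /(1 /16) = 1536 /221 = 6.95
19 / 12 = 1.58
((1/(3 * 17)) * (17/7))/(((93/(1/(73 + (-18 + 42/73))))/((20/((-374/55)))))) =-3650/134696457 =-0.00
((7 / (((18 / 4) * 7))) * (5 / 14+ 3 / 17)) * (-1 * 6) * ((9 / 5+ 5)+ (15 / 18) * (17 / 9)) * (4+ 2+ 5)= -26543 / 405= -65.54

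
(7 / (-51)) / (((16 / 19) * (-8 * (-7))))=-19 / 6528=-0.00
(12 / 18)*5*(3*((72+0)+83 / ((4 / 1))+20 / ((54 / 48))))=19895 / 18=1105.28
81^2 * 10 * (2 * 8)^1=1049760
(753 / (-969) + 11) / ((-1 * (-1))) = 3302 / 323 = 10.22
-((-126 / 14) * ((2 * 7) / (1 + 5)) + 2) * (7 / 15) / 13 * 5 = 133 / 39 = 3.41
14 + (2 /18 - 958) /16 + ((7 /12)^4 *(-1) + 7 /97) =-45.91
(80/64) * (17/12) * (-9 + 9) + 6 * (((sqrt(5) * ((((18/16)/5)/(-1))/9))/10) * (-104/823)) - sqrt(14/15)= -sqrt(210)/15 + 39 * sqrt(5)/20575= -0.96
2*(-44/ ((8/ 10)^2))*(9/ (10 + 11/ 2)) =-2475/ 31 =-79.84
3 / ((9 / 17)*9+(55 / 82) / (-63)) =263466 / 417511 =0.63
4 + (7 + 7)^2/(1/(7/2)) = 690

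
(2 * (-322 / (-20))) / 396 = 0.08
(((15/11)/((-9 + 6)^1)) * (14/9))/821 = -70/81279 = -0.00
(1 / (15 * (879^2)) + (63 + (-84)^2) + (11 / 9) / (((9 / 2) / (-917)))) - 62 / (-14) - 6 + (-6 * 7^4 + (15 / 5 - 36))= -1842555195484 / 243381915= -7570.63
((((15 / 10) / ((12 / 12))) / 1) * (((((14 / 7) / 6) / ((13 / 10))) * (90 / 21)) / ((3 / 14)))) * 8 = 800 / 13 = 61.54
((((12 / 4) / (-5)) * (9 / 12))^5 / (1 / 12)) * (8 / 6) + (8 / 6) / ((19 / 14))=7834207 / 11400000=0.69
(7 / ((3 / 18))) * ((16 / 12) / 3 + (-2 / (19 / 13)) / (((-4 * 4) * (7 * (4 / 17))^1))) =19013 / 912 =20.85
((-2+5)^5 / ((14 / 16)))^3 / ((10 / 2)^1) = 7346640384 / 1715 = 4283755.33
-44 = -44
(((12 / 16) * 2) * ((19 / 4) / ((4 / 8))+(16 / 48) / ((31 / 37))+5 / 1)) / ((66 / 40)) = 13855 / 1023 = 13.54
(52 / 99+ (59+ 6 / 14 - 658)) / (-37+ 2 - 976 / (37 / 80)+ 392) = 15334502 / 44955603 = 0.34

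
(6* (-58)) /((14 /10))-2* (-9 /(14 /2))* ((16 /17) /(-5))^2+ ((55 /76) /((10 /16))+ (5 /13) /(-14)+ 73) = -174.35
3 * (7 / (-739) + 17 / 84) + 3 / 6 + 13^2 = 3519269 / 20692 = 170.08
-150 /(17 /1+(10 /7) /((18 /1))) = -4725 /538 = -8.78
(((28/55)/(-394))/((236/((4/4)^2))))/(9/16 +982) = -56/10049885065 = -0.00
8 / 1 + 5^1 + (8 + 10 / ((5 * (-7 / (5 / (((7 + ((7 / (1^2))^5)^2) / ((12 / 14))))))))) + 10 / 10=22.00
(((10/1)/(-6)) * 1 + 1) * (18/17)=-12/17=-0.71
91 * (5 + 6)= 1001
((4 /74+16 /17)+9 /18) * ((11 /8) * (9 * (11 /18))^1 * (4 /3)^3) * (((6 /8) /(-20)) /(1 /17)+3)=1593207 /25160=63.32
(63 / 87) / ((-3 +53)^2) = 21 / 72500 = 0.00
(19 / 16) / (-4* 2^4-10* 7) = -19 / 2144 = -0.01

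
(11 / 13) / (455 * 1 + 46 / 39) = 33 / 17791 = 0.00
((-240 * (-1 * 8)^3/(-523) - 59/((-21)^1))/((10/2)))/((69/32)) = -21.53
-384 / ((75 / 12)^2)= -6144 / 625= -9.83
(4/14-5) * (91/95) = -429/95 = -4.52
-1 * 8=-8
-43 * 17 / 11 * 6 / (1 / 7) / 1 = -30702 / 11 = -2791.09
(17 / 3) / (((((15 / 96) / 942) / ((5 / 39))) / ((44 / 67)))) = 7515904 / 2613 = 2876.35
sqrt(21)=4.58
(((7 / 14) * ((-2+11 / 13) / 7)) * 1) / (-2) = 15 / 364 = 0.04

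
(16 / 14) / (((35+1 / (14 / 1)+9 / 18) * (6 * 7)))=0.00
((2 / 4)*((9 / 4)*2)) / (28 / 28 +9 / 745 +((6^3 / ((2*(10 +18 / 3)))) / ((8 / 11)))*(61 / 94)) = 5042160 / 15765197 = 0.32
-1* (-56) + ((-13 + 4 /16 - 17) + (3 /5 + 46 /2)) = 997 /20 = 49.85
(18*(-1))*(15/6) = -45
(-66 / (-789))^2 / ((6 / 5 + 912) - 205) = 2420 / 244927429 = 0.00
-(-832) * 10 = 8320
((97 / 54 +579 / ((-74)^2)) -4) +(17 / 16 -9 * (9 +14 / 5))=-317099573 / 2957040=-107.24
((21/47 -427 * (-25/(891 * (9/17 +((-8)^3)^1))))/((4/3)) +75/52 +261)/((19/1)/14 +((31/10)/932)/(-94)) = 230198415451340/1188933525351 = 193.62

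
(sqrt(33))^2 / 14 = 33 / 14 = 2.36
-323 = -323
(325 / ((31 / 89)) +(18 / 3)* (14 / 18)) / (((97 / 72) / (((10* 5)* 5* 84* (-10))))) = -146170056.53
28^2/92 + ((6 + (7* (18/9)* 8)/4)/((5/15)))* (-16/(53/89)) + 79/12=-2725.42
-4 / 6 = -2 / 3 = -0.67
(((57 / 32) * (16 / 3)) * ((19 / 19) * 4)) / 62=19 / 31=0.61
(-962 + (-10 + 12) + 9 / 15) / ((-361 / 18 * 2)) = 43173 / 1805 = 23.92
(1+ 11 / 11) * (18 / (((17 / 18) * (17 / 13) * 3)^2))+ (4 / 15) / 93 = 305872564 / 116511795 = 2.63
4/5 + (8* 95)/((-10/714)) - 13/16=-4341121/80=-54264.01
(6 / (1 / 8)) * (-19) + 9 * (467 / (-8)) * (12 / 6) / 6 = -8697 / 8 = -1087.12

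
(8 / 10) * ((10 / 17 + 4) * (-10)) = -624 / 17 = -36.71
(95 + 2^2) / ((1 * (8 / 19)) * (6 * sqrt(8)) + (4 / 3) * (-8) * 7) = -750519 / 560864- 50787 * sqrt(2) / 560864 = -1.47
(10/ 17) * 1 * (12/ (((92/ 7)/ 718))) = 150780/ 391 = 385.63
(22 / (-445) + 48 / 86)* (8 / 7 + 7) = 554838 / 133945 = 4.14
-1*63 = -63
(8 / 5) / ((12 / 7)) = 14 / 15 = 0.93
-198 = -198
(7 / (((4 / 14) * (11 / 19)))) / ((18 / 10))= 4655 / 198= 23.51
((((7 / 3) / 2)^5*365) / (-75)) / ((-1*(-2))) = -1226911 / 233280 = -5.26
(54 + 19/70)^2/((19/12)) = 43297203/23275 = 1860.25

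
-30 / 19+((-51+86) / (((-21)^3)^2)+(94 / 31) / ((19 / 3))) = -7939489399 / 7216606467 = -1.10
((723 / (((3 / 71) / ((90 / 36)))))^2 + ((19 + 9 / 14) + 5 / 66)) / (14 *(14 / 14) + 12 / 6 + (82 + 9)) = 1690841021995 / 98868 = 17102004.92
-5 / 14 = -0.36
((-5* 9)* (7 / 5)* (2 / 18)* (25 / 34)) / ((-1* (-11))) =-175 / 374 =-0.47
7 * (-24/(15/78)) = -4368/5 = -873.60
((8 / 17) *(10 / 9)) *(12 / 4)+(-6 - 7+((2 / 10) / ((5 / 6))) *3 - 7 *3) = -40432 / 1275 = -31.71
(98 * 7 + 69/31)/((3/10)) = 213350/93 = 2294.09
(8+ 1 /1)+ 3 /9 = 28 /3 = 9.33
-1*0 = 0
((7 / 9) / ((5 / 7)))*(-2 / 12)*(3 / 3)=-49 / 270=-0.18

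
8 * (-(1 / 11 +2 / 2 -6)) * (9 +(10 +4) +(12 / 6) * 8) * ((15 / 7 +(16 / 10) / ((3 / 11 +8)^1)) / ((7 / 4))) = 5510592 / 2695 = 2044.75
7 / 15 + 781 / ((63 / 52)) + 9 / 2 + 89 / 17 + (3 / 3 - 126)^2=174357053 / 10710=16279.84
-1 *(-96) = 96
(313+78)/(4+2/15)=5865/62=94.60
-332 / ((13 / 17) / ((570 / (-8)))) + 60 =402915 / 13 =30993.46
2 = 2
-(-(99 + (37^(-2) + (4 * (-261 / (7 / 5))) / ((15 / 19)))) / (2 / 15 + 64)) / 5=-12154656 / 4609423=-2.64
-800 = -800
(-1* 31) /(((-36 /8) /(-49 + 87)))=2356 /9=261.78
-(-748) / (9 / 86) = 64328 / 9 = 7147.56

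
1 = 1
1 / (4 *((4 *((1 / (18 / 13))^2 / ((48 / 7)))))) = 972 / 1183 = 0.82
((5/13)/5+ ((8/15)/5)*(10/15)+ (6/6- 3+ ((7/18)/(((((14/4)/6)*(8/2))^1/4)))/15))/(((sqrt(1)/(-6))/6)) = 21148/325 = 65.07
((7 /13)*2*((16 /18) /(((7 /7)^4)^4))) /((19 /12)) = 448 /741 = 0.60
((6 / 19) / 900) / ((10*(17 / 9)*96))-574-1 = -2971599999 / 5168000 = -575.00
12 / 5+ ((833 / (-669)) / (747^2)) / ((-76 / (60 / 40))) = 226971280933 / 94571365320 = 2.40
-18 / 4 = -9 / 2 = -4.50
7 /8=0.88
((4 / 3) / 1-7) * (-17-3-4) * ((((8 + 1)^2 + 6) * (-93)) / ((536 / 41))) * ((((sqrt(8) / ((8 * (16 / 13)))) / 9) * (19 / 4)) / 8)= -154770941 * sqrt(2) / 137216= -1595.14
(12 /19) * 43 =516 /19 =27.16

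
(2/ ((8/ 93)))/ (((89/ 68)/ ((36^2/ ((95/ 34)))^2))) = 3069726667776/ 803225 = 3821751.90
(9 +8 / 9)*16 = 1424 / 9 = 158.22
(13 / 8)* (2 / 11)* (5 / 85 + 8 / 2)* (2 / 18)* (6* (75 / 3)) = 7475 / 374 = 19.99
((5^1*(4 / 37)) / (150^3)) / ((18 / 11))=11 / 112387500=0.00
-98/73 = -1.34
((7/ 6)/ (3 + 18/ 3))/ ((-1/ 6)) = -7/ 9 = -0.78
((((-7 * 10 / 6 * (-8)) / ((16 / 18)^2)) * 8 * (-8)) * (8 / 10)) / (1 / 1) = -6048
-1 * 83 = -83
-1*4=-4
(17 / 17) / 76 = 0.01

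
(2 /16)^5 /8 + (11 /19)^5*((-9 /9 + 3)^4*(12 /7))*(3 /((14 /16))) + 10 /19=211283020567763 /31805630316544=6.64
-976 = -976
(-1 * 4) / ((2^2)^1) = -1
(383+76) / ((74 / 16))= 3672 / 37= 99.24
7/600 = 0.01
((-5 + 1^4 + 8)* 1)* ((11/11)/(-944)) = -1/236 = -0.00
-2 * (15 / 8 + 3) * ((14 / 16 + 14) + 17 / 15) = -24973 / 160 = -156.08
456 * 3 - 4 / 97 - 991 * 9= -732451 / 97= -7551.04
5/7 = 0.71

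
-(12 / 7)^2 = -144 / 49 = -2.94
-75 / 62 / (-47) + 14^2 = 571219 / 2914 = 196.03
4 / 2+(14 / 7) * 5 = 12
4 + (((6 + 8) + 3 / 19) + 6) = 459 / 19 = 24.16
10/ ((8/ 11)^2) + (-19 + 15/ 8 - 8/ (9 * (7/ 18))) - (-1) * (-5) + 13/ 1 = 1679/ 224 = 7.50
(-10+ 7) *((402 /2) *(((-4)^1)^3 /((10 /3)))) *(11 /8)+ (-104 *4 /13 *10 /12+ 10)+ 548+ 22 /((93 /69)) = 7657088 /465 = 16466.86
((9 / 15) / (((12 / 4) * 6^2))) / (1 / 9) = 1 / 20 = 0.05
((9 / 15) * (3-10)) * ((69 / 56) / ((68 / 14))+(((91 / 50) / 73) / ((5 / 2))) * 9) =-17900253 / 12410000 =-1.44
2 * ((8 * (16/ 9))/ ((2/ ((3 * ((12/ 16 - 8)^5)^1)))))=-20511149/ 24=-854631.21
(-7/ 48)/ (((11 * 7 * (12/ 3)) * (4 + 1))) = -1/ 10560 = -0.00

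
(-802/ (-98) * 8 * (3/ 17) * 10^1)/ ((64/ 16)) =24060/ 833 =28.88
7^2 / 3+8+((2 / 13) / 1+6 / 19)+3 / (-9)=6044 / 247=24.47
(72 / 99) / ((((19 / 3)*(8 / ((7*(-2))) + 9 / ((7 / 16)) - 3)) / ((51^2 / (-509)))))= -3672 / 106381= -0.03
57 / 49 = 1.16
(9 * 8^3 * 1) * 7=32256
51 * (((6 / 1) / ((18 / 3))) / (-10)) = -51 / 10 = -5.10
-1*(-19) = 19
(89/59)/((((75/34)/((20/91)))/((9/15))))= 0.09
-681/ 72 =-227/ 24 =-9.46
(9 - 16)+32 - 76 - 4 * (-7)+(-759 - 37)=-819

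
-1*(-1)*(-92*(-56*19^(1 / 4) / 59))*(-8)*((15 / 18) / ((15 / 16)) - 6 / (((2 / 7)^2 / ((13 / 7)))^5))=27126676688041*19^(1 / 4) / 1062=53328635873.04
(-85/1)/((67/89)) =-7565/67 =-112.91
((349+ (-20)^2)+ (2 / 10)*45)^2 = 574564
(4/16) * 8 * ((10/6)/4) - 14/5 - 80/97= -8123/2910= -2.79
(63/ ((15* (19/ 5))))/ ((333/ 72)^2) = 1344/ 26011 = 0.05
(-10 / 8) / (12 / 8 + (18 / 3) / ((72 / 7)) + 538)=-0.00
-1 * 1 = -1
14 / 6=7 / 3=2.33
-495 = -495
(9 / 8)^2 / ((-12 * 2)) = -27 / 512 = -0.05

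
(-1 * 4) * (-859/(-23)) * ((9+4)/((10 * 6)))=-11167/345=-32.37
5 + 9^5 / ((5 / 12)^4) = 1224443189 / 625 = 1959109.10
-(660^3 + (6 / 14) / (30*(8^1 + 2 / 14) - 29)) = -433256472003 / 1507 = -287496000.00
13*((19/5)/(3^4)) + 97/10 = 8351/810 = 10.31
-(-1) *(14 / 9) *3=14 / 3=4.67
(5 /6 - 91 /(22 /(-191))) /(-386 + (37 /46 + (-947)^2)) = 0.00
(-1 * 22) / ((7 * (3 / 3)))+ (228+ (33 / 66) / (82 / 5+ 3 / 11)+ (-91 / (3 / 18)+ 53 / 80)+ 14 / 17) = -398613023 / 1247120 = -319.63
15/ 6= 5/ 2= 2.50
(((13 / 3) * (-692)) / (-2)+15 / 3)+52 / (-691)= 3118327 / 2073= 1504.26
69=69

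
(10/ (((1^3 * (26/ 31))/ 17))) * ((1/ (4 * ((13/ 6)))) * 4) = 15810/ 169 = 93.55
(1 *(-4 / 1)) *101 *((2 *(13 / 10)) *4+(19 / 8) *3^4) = -819211 / 10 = -81921.10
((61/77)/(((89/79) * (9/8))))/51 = 38552/3145527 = 0.01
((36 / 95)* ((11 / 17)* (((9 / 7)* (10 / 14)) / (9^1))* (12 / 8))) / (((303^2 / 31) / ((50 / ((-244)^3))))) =-25575 / 586341775290992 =-0.00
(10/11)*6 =60/11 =5.45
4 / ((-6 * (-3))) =2 / 9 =0.22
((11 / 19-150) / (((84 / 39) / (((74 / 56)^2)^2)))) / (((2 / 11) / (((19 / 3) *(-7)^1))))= 760866260297 / 14751744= 51578.05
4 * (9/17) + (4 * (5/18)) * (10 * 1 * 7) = 12224/153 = 79.90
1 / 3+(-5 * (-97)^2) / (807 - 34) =-60.53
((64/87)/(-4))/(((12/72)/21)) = -672/29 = -23.17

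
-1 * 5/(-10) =1/2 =0.50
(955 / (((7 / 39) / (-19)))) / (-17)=707655 / 119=5946.68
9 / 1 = 9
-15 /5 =-3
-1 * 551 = -551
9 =9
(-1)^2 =1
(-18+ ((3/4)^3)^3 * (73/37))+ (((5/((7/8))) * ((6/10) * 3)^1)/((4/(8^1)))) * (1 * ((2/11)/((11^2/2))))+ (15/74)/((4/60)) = -1332891962937/90368638976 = -14.75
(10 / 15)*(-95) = -190 / 3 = -63.33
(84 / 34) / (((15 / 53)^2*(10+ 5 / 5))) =39326 / 14025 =2.80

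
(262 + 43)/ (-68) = -305/ 68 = -4.49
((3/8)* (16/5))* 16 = 96/5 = 19.20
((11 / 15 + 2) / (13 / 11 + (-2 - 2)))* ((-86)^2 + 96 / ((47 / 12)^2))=-7374566188 / 1027185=-7179.39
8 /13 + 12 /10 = 1.82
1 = 1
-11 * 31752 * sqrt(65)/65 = -349272 * sqrt(65)/65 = -43321.86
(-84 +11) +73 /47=-3358 /47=-71.45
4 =4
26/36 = 13/18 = 0.72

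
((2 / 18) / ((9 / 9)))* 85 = 85 / 9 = 9.44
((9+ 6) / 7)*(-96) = -1440 / 7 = -205.71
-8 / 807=-0.01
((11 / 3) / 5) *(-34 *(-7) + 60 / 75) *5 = 4378 / 5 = 875.60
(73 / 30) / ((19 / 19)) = 73 / 30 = 2.43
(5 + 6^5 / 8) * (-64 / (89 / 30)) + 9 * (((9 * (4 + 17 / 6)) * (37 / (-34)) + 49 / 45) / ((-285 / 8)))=-45406363586 / 2156025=-21060.22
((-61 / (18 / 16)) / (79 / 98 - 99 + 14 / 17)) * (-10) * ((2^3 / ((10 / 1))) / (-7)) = 929152 / 1459971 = 0.64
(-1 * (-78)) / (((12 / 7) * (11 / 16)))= 728 / 11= 66.18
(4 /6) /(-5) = -2 /15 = -0.13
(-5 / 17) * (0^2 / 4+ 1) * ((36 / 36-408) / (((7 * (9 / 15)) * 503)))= 10175 / 179571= 0.06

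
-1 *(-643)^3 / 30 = 8861590.23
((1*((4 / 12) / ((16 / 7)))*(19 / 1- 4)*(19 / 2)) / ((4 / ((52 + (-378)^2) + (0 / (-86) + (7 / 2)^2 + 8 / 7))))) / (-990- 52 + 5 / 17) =-6464171545 / 9067008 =-712.93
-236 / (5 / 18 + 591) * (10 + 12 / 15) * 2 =-458784 / 53215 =-8.62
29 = 29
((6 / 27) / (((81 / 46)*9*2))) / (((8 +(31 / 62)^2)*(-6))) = -0.00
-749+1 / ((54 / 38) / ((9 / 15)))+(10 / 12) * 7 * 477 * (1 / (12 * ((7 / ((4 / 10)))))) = -735.33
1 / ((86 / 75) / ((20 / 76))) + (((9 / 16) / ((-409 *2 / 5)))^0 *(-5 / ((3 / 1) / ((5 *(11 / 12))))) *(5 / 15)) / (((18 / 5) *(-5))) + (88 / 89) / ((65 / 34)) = 8160415391 / 9188014680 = 0.89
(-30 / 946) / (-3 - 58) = 15 / 28853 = 0.00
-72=-72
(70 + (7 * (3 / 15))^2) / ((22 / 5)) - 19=-291 / 110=-2.65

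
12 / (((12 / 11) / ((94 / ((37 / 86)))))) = 88924 / 37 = 2403.35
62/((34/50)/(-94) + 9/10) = 72850/1049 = 69.45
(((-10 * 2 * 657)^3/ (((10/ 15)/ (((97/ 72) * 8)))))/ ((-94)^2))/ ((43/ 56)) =-513493103592000/ 94987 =-5405930323.01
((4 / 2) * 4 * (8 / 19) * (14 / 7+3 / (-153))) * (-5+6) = 6464 / 969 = 6.67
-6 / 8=-0.75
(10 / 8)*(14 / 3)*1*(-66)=-385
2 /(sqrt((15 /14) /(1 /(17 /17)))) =1.93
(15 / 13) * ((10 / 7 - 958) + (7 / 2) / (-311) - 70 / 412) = -3218003835 / 2915003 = -1103.95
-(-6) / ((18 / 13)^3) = 2.26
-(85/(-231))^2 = -7225/53361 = -0.14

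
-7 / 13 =-0.54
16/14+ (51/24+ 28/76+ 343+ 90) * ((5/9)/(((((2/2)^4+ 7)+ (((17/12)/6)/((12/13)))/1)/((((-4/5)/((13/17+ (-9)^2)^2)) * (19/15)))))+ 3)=97829198777651/74814776200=1307.62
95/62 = 1.53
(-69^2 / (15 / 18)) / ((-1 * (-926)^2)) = 14283 / 2143690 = 0.01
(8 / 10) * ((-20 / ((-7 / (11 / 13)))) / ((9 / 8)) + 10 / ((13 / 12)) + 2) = 43832 / 4095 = 10.70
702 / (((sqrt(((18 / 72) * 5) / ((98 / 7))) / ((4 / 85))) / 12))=67392 * sqrt(70) / 425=1326.69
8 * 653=5224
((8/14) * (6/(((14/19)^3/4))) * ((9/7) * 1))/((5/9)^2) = 142.80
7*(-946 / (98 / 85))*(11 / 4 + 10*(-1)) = 1165945 / 28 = 41640.89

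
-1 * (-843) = 843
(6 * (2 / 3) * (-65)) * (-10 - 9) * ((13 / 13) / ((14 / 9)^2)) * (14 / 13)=15390 / 7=2198.57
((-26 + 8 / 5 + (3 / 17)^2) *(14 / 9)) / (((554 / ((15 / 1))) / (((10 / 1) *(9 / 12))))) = -7.70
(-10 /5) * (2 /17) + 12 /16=35 /68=0.51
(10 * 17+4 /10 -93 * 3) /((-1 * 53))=543 /265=2.05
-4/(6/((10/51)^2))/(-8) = 25/7803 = 0.00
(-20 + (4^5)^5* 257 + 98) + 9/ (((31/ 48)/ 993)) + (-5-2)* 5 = 8970044557815615717/ 31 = 289356276058568248.94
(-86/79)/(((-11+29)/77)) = -3311/711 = -4.66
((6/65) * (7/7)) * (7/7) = 6/65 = 0.09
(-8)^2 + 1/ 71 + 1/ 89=64.03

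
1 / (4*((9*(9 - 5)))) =1 / 144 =0.01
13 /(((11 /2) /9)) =234 /11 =21.27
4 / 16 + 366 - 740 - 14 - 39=-1707 / 4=-426.75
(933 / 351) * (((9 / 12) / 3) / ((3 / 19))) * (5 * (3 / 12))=29545 / 5616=5.26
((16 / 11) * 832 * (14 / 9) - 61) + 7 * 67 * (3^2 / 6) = 499951 / 198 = 2525.01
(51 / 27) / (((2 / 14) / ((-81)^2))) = 86751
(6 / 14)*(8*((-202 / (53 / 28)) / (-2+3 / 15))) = 32320 / 159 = 203.27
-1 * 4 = -4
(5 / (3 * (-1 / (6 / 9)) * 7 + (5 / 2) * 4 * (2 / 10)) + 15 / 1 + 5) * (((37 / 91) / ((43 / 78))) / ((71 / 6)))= 1558440 / 1260889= 1.24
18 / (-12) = -3 / 2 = -1.50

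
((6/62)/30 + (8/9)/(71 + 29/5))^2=982081/4483641600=0.00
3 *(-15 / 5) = -9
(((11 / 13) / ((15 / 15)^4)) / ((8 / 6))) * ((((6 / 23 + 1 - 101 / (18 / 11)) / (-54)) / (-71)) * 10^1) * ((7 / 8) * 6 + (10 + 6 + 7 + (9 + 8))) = -249183605 / 55025568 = -4.53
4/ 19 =0.21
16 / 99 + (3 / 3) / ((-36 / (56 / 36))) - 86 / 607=-25175 / 1081674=-0.02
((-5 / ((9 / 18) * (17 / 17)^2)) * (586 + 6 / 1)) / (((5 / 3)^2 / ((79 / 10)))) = -420912 / 25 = -16836.48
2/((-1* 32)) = -1/16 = -0.06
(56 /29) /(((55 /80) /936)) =838656 /319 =2629.02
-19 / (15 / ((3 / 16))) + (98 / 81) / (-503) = -781957 / 3259440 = -0.24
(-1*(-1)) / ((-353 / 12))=-12 / 353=-0.03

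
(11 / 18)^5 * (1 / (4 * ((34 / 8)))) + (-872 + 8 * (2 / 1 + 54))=-13619845093 / 32122656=-423.99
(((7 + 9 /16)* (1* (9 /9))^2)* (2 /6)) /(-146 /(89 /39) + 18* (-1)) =-10769 /350208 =-0.03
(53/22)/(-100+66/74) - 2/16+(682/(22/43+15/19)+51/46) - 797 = -2144939312281/7889594504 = -271.87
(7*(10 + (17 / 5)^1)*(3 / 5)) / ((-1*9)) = -469 / 75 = -6.25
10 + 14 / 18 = 97 / 9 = 10.78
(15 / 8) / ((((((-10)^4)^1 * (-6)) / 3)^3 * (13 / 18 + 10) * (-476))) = 27 / 587955200000000000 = 0.00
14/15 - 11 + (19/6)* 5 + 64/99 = 6349/990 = 6.41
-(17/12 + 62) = -761/12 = -63.42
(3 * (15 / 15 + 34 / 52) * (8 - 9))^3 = -2146689 / 17576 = -122.14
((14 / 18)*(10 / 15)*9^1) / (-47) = -14 / 141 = -0.10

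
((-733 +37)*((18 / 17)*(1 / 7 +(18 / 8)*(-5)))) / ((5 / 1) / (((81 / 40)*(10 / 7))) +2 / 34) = 78898212 / 17227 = 4579.92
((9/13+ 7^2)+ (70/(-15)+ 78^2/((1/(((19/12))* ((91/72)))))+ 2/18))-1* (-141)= 11570063/936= 12361.18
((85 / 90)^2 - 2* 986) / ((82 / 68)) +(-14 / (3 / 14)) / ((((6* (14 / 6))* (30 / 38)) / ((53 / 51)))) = -926301463 / 564570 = -1640.72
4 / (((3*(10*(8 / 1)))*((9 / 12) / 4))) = 4 / 45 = 0.09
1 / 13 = 0.08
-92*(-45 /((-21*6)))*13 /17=-2990 /119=-25.13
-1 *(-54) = 54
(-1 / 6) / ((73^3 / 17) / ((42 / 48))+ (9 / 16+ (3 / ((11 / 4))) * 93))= -10472 / 1649617743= -0.00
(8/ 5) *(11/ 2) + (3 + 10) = 109/ 5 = 21.80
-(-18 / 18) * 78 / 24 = 3.25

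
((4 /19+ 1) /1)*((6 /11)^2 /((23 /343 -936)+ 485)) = -142002 /177793165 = -0.00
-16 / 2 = -8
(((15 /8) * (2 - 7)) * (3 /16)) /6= -75 /256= -0.29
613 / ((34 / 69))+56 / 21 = 127163 / 102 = 1246.70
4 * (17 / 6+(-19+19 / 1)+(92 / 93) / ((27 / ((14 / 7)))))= 29194 / 2511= 11.63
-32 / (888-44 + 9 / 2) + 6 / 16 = 4579 / 13576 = 0.34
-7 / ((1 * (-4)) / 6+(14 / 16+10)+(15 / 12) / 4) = -336 / 505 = -0.67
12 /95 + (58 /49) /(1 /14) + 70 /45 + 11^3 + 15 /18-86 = 15131117 /11970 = 1264.09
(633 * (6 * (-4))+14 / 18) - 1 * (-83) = -135974 / 9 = -15108.22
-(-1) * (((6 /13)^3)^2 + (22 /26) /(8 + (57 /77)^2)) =26579930903 /244627506929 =0.11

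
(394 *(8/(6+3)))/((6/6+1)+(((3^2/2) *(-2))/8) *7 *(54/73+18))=-230096/95643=-2.41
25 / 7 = 3.57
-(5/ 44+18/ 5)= -817/ 220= -3.71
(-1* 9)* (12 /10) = -54 /5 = -10.80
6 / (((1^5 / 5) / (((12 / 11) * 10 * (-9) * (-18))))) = 583200 / 11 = 53018.18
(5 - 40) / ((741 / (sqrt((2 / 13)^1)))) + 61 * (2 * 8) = 975.98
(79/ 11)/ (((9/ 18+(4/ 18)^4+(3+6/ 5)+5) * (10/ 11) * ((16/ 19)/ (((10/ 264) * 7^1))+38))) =344682135/ 17430751414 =0.02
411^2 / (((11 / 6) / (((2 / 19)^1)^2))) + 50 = 4252654 / 3971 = 1070.93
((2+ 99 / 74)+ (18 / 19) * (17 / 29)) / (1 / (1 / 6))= 158741 / 244644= 0.65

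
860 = 860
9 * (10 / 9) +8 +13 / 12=229 / 12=19.08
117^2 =13689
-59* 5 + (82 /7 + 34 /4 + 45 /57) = -274.00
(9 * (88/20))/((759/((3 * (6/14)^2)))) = 162/5635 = 0.03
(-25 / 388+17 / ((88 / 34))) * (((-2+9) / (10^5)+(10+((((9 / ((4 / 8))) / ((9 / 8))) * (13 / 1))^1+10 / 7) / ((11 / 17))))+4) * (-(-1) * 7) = 15372.50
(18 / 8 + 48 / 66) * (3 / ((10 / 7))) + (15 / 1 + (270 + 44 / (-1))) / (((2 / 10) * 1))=532951 / 440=1211.25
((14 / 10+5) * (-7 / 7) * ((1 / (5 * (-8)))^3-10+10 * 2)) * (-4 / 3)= 85.33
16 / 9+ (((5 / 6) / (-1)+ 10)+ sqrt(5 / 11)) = sqrt(55) / 11+ 197 / 18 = 11.62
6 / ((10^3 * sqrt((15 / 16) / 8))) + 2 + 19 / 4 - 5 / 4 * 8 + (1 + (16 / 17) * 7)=2 * sqrt(30) / 625 + 295 / 68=4.36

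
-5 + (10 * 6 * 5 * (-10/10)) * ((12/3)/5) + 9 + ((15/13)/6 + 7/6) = -9151/39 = -234.64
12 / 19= 0.63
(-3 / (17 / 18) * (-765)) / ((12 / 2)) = 405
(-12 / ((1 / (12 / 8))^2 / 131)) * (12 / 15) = -14148 / 5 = -2829.60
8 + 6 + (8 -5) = 17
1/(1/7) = 7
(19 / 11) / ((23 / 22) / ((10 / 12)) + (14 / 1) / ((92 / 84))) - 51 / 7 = -890312 / 124299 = -7.16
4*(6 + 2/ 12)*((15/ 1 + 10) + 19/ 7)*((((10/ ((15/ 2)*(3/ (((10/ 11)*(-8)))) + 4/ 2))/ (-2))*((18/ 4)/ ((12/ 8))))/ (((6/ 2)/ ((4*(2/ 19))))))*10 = 36751360/ 2793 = 13158.38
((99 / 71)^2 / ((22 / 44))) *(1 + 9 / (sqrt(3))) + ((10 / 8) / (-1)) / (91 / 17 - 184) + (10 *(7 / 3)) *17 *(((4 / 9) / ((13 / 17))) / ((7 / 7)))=254.64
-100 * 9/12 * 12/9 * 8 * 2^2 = -3200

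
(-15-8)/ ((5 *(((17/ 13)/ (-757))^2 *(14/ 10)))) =-1101058.56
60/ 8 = 15/ 2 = 7.50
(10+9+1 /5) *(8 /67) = 768 /335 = 2.29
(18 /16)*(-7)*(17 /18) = -7.44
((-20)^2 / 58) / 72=25 / 261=0.10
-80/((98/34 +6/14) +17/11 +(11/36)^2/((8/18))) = -15.79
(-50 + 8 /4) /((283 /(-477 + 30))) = 21456 /283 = 75.82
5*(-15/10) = -15/2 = -7.50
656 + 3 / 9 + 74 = 2191 / 3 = 730.33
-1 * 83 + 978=895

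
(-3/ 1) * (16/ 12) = -4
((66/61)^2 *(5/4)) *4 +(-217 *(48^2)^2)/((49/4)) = -2449324223604/26047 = -94034791.86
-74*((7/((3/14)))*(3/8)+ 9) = -3145/2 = -1572.50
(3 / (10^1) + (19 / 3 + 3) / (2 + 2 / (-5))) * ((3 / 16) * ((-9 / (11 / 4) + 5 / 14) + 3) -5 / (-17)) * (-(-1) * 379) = 113172811 / 157080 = 720.48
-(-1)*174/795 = 58/265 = 0.22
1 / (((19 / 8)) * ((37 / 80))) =640 / 703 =0.91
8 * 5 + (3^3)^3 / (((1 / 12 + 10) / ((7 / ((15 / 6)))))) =5505.69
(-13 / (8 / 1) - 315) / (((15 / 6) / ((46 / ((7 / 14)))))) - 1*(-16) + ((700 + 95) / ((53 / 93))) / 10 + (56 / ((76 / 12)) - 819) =-12306.46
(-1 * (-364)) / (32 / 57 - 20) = -5187 / 277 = -18.73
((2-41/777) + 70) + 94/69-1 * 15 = 58.31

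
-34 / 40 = -17 / 20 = -0.85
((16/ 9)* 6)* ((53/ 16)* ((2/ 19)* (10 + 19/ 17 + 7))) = 65296/ 969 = 67.38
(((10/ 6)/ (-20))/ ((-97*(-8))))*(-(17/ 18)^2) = 0.00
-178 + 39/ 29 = -5123/ 29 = -176.66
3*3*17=153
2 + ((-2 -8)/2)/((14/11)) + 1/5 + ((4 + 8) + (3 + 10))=1629/70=23.27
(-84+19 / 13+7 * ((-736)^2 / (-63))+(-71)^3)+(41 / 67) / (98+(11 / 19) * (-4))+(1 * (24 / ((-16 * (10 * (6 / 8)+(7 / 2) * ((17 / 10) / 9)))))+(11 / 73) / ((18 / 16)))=-5462339637627461 / 13062110022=-418182.03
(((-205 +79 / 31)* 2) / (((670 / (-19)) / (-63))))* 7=-52586604 / 10385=-5063.71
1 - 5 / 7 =2 / 7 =0.29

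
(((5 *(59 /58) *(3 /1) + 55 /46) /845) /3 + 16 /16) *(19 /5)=6466916 /1690845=3.82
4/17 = 0.24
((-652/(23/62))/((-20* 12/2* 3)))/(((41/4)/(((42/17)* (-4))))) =-1131872/240465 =-4.71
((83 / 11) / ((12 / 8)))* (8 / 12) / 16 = 83 / 396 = 0.21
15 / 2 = 7.50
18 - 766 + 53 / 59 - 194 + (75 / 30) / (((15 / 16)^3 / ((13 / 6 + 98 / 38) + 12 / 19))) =-2099289367 / 2270025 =-924.79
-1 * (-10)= 10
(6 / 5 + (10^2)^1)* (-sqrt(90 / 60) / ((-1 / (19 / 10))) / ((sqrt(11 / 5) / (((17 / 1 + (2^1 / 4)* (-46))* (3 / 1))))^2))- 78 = -78 + 70794* sqrt(6) / 5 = 34603.84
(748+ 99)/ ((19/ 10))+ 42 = 9268/ 19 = 487.79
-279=-279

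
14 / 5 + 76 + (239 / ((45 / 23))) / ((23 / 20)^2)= 177158 / 1035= 171.17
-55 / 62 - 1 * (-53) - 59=-427 / 62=-6.89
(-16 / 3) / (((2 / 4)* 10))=-16 / 15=-1.07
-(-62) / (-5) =-62 / 5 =-12.40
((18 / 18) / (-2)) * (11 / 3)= -11 / 6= -1.83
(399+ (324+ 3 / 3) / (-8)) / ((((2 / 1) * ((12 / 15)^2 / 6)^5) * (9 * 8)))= 755947265625 / 4194304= 180231.87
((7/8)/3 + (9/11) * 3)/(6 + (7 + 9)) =725/5808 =0.12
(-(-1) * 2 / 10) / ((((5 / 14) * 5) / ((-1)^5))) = -14 / 125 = -0.11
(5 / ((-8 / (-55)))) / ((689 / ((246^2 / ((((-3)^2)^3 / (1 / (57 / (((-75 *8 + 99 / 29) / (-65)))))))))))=533187985 / 799519734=0.67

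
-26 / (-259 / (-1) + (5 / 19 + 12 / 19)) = -247 / 2469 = -0.10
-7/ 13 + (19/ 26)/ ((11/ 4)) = -3/ 11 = -0.27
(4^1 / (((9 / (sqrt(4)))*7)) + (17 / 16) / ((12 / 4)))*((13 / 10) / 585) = 97 / 90720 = 0.00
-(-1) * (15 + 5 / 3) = 16.67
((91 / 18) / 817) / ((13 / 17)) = 119 / 14706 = 0.01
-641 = -641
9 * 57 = 513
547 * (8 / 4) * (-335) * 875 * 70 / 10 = -2244751250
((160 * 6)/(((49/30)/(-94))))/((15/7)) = -180480/7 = -25782.86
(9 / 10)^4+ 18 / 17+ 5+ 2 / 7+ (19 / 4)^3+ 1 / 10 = 543937161 / 4760000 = 114.27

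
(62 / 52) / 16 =0.07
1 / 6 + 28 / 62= 115 / 186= 0.62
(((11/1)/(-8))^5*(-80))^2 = 648435615025/4194304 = 154599.10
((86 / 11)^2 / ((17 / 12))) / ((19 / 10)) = 887520 / 39083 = 22.71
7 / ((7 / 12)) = 12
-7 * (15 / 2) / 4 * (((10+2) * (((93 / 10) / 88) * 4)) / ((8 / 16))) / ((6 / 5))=-9765 / 88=-110.97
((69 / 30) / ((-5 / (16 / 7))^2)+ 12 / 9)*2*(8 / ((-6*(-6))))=133328 / 165375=0.81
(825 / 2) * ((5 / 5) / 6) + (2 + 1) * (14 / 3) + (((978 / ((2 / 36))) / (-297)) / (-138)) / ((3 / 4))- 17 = 604067 / 9108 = 66.32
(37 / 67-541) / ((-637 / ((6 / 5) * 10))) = 434520 / 42679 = 10.18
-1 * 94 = -94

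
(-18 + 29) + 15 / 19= 224 / 19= 11.79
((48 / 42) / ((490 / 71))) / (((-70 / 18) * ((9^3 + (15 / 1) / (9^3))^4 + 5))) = -8912220928956 / 59117547339380417443780525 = -0.00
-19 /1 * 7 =-133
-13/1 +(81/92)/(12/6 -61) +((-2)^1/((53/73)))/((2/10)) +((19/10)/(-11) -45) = -1138615273/15822620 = -71.96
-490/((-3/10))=4900/3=1633.33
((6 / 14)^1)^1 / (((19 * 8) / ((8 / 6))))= 1 / 266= 0.00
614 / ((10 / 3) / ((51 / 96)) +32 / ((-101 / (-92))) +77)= 3162714 / 579091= 5.46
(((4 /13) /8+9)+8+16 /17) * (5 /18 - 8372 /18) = -7388061 /884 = -8357.54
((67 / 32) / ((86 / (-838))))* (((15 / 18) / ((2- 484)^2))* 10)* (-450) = 52636875 / 159838912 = 0.33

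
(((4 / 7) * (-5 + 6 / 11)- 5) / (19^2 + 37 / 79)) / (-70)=6557 / 21988120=0.00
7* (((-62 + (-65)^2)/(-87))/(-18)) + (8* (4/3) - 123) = -146773/1566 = -93.72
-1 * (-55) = 55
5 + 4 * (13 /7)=87 /7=12.43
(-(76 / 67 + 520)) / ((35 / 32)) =-159616 / 335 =-476.47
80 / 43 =1.86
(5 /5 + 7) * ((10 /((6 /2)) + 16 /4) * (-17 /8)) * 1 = -374 /3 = -124.67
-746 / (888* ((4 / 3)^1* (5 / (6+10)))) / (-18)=0.11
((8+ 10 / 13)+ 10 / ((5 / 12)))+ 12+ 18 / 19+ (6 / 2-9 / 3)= 11292 / 247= 45.72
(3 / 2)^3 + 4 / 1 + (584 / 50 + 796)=163011 / 200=815.06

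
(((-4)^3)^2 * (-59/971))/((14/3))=-362496/6797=-53.33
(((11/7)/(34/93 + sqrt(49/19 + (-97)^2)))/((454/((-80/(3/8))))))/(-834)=0.00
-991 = -991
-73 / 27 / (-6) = 0.45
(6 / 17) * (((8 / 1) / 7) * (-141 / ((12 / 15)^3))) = -52875 / 476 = -111.08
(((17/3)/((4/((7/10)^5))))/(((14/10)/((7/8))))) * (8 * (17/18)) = 4857223/4320000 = 1.12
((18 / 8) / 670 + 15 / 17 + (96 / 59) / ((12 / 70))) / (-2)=-27894427 / 5376080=-5.19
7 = 7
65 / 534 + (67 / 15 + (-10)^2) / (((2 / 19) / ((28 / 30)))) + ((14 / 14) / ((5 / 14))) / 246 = 1521202043 / 1642050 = 926.40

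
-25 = -25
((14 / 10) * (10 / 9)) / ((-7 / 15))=-10 / 3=-3.33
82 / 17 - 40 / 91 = 6782 / 1547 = 4.38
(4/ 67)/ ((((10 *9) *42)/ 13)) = 13/ 63315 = 0.00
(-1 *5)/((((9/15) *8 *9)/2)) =-25/108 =-0.23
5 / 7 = 0.71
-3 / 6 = -1 / 2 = -0.50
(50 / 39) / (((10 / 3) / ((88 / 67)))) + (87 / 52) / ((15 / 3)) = 14629 / 17420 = 0.84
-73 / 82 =-0.89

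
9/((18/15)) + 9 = 33/2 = 16.50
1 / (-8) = -1 / 8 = -0.12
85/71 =1.20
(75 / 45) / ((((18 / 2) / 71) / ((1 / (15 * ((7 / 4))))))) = 284 / 567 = 0.50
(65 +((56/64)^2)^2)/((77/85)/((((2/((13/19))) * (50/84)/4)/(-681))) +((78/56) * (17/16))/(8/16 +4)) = -227773987875/4924237595264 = -0.05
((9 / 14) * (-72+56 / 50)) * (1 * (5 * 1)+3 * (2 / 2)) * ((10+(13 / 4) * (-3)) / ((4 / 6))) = -23922 / 175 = -136.70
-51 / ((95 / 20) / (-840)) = 171360 / 19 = 9018.95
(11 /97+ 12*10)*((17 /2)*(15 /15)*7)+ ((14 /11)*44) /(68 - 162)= 65158611 /9118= 7146.15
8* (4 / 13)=32 / 13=2.46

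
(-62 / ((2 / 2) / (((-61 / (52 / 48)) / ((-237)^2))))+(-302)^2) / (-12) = -5549744381 / 730197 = -7600.34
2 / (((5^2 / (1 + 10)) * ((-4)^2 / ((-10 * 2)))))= -11 / 10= -1.10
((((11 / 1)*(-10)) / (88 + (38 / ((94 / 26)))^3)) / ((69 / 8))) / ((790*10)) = -1142053 / 883676654760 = -0.00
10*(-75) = -750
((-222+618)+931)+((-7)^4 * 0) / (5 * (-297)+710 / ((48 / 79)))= 1327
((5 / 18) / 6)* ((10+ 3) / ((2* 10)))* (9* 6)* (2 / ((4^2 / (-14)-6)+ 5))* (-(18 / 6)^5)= 7371 / 20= 368.55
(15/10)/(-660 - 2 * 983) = -3/5252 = -0.00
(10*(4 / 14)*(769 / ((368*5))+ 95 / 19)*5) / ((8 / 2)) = 49845 / 2576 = 19.35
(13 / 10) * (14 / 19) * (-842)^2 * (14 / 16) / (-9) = -112902517 / 1710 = -66024.86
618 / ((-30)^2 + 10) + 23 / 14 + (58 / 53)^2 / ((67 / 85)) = 657878339 / 171264730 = 3.84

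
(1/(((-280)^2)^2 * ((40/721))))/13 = 103/456601600000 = 0.00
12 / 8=3 / 2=1.50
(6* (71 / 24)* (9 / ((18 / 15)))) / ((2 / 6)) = 3195 / 8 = 399.38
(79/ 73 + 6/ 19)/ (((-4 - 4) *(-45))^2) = 1939/ 179755200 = 0.00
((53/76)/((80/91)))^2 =23261329/36966400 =0.63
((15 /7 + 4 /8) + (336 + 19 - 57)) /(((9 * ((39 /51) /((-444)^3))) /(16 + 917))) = -324627940194912 /91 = -3567340002141.89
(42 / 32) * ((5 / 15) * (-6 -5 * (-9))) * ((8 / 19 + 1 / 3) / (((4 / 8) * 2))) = 3913 / 304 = 12.87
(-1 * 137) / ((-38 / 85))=11645 / 38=306.45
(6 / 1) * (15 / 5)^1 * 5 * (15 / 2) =675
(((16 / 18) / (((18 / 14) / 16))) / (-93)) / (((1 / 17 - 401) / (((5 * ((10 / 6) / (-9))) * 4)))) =-47600 / 43322283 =-0.00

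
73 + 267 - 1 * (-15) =355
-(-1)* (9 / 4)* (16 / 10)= 18 / 5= 3.60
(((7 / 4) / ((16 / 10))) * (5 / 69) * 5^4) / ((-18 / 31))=-3390625 / 39744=-85.31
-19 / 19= -1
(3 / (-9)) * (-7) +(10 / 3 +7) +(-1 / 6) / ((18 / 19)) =1349 / 108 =12.49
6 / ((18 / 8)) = 8 / 3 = 2.67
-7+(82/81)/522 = -147946/21141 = -7.00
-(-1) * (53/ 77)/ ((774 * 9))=53/ 536382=0.00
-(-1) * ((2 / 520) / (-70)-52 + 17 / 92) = -21689873 / 418600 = -51.82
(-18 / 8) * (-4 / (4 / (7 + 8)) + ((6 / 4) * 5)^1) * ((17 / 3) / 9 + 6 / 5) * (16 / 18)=247 / 9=27.44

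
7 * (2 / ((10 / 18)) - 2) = 56 / 5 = 11.20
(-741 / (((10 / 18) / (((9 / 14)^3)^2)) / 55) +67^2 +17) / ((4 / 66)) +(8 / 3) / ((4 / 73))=-498532594685 / 45177216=-11035.04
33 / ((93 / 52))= 572 / 31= 18.45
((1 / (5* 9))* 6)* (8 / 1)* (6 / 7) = 32 / 35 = 0.91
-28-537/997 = -28453/997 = -28.54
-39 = -39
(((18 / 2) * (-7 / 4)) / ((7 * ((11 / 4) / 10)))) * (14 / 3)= -420 / 11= -38.18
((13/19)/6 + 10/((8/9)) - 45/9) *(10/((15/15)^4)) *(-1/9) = -7.07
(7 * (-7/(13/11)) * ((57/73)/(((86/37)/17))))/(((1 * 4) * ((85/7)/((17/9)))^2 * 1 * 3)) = -315637861/661073400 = -0.48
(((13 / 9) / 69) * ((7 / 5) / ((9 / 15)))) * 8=728 / 1863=0.39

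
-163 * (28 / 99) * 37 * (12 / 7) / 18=-162.45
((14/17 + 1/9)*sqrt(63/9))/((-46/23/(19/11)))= -247*sqrt(7)/306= -2.14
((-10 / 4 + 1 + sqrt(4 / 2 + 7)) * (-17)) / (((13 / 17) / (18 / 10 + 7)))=-293.45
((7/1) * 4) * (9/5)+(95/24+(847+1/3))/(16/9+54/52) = 4648317/13180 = 352.68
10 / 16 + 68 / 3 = 559 / 24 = 23.29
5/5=1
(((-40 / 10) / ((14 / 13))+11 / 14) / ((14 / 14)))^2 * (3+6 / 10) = 30.88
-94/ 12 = -47/ 6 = -7.83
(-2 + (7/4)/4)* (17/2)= -425/32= -13.28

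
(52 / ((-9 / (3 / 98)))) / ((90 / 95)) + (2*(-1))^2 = 5045 / 1323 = 3.81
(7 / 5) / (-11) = -0.13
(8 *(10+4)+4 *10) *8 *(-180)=-218880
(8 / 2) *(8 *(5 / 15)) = 32 / 3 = 10.67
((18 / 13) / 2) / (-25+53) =9 / 364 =0.02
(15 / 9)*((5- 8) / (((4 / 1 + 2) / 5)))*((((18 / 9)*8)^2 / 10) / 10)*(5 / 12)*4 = -160 / 9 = -17.78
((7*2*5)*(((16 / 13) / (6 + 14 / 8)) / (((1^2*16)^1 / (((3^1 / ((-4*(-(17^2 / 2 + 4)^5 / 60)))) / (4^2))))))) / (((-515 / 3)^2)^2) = 112 / 3594584289933918470475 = 0.00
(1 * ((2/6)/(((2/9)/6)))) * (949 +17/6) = 17133/2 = 8566.50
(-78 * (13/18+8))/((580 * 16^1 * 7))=-2041/194880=-0.01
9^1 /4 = 9 /4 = 2.25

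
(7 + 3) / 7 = 10 / 7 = 1.43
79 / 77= 1.03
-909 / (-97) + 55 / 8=12607 / 776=16.25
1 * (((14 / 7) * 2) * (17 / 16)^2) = 289 / 64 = 4.52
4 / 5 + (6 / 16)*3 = 77 / 40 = 1.92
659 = 659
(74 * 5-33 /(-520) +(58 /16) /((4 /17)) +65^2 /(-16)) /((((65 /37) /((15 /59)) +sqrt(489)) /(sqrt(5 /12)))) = -551266441 * sqrt(15) /1739737600 +3111385167 * sqrt(815) /22616588800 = 2.70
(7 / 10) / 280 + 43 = 17201 / 400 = 43.00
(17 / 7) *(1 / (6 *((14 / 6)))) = 17 / 98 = 0.17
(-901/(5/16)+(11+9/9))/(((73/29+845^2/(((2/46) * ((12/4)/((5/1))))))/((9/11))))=-5620374/65485023835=-0.00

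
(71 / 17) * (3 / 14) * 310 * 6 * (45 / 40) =891405 / 476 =1872.70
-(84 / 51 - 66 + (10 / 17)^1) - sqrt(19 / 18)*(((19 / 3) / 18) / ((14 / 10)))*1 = 1084 / 17 - 95*sqrt(38) / 2268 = 63.51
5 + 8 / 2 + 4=13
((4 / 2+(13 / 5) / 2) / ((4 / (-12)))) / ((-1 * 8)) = 99 / 80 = 1.24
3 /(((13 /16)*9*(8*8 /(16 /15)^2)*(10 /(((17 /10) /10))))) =136 /1096875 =0.00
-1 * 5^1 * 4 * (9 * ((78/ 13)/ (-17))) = 63.53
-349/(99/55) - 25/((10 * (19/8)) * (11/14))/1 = -367225/1881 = -195.23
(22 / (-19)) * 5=-110 / 19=-5.79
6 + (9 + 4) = 19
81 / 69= 27 / 23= 1.17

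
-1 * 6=-6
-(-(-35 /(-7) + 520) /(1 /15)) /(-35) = -225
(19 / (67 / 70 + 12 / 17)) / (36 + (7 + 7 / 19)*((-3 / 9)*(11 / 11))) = 644385 / 1891924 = 0.34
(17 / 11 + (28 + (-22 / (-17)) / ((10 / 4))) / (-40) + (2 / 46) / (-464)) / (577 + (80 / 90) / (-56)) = 2616437187 / 1813559660000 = 0.00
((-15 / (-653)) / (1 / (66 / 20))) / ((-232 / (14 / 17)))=-693 / 2575432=-0.00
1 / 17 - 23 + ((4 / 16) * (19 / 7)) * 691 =212273 / 476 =445.95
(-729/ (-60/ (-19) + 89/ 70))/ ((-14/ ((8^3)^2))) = 18154782720/ 5891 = 3081782.84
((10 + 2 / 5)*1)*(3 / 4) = 39 / 5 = 7.80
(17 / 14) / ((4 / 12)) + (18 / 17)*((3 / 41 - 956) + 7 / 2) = -9804927 / 9758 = -1004.81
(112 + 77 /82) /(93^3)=343 /2442862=0.00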